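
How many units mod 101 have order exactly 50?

φ(101) = 101 − 1 = 100 = 2^2 · 5^2.
Since (Z/101Z)^× is cyclic of order 100, the number of elements of order d is φ(d) when d | 100 and 0 otherwise.
50 = 2 · 5^2 divides 100, and φ(50) = 20.

20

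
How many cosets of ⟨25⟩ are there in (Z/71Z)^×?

14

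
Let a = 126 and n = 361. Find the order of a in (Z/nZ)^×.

Since 126 ∈ (Z/361Z)^×, its order divides φ(361) = φ(19^2) = 19·(19−1) = 342 = 2 · 3^2 · 19.
Divisors of 342: 1, 2, 3, 6, 9, 18, 19, 38, 57, 114, 171, 342.
Check 126^d mod 361 for each divisor in increasing order:
126^1 ≡ 126 (mod 361)
126^2 ≡ 353 (mod 361)
126^3 ≡ 75 (mod 361)
126^6 ≡ 210 (mod 361)
126^9 ≡ 227 (mod 361)
126^18 ≡ 267 (mod 361)
126^19 ≡ 69 (mod 361)
126^38 ≡ 68 (mod 361)
126^57 ≡ 360 (mod 361)
126^114 ≡ 1 (mod 361) ✓
Hence ord(126) = 114.

114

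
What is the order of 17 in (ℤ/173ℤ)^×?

172

By Lagrange's theorem, ord_173(17) divides φ(173) = 173 − 1 = 172 = 2^2 · 43.
Divisors of 172: 1, 2, 4, 43, 86, 172.
Evaluate successive powers at the divisors of 172:
17^1 ≡ 17
17^2 ≡ 116
17^4 ≡ 135
17^43 ≡ 80
17^86 ≡ 172
17^172 ≡ 1
Therefore the multiplicative order of 17 modulo 173 is 172.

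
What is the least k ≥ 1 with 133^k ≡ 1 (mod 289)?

272

By Lagrange's theorem, ord_289(133) divides φ(289) = φ(17^2) = 17·(17−1) = 272 = 2^4 · 17.
Divisors of 272: 1, 2, 4, 8, 16, 17, 34, 68, 136, 272.
Test each divisor d:
133^1 ≡ 133 (mod 289)
133^2 ≡ 60 (mod 289)
133^4 ≡ 132 (mod 289)
133^8 ≡ 84 (mod 289)
133^16 ≡ 120 (mod 289)
133^17 ≡ 65 (mod 289)
133^34 ≡ 179 (mod 289)
133^68 ≡ 251 (mod 289)
133^136 ≡ 288 (mod 289)
133^272 ≡ 1 (mod 289) ✓
So ord_289(133) = 272.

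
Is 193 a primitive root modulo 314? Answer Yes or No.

No

φ(314) = φ(2)·φ(157) = 1·156 = 156 = 2^2 · 3 · 13.
It suffices to check that the order of 193 is not a proper divisor of 156: compute 193^(156/q) for q ∈ {2, 3, 13}.
193^78 ≡ 1 (mod 314)  [q = 2: ≡ 1 ✗]
193^52 ≡ 301 (mod 314)  [q = 3: ≢ 1 ✓]
193^12 ≡ 153 (mod 314)  [q = 13: ≢ 1 ✓]
193^78 ≡ 1 shows ord(193) | 78, strictly less than φ(314); not a primitive root.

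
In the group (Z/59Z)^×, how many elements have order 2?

φ(59) = 59 − 1 = 58 = 2 · 29.
(Z/59Z)^× is cyclic (|G| = 58); a cyclic group of order m has exactly φ(d) elements of each order d | m, and none otherwise.
2 | 58, and φ(2) = 2 − 1 = 1.

1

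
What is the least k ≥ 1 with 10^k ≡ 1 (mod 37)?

Since 10 ∈ (Z/37Z)^×, its order divides φ(37) = 37 − 1 = 36 = 2^2 · 3^2.
Divisors of 36: 1, 2, 3, 4, 6, 9, 12, 18, 36.
Check 10^d mod 37 for each divisor in increasing order:
10^1 ≡ 10 (mod 37)
10^2 ≡ 26 (mod 37)
10^3 ≡ 1 (mod 37) ✓
So ord_37(10) = 3.

3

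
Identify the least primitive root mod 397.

5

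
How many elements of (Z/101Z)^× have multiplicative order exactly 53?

0

φ(101) = 101 − 1 = 100 = 2^2 · 5^2.
(Z/101Z)^× is cyclic (|G| = 100); a cyclic group of order m has exactly φ(d) elements of each order d | m, and none otherwise.
Here 100 is not a multiple of 53, so there are no elements of order 53.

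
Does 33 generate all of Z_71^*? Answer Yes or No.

Yes

φ(71) = 71 − 1 = 70 = 2 · 5 · 7.
33 is a primitive root mod 71 iff 33^(φ(71)/q) ≢ 1 for every prime q | φ(71), i.e. q ∈ {2, 5, 7}.
33^35 ≡ 70 (mod 71)  [q = 2: ≢ 1 ✓]
33^14 ≡ 5 (mod 71)  [q = 5: ≢ 1 ✓]
33^10 ≡ 45 (mod 71)  [q = 7: ≢ 1 ✓]
Every test exponent gives a nontrivial residue, hence 33 generates the full group.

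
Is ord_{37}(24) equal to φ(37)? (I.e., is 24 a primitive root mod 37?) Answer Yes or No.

Yes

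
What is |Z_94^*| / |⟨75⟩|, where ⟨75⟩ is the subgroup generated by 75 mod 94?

The order of 75 must divide φ(94) = φ(2)·φ(47) = 1·46 = 46 = 2 · 23.
Divisors of 46: 1, 2, 23, 46.
Evaluate successive powers at the divisors of 46:
75^1 ≡ 75 (mod 94)
75^2 ≡ 79 (mod 94)
75^23 ≡ 1 (mod 94) ✓
Thus |⟨75⟩| = ord(75) = 23.
[(Z/94Z)^× : ⟨75⟩] = 46/23 = 2.

2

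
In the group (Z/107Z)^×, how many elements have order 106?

φ(107) = 107 − 1 = 106 = 2 · 53.
In a cyclic group of order 106, there are φ(d) elements of order d for each divisor d of 106, and zero for non-divisors.
106 = 2 · 53 divides 106, and φ(106) = 52.

52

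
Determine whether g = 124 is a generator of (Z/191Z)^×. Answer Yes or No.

φ(191) = 191 − 1 = 190 = 2 · 5 · 19.
It suffices to check that the order of 124 is not a proper divisor of 190: compute 124^(190/q) for q ∈ {2, 5, 19}.
124^95 ≡ 190 (mod 191)  [q = 2: ≢ 1 ✓]
124^38 ≡ 109 (mod 191)  [q = 5: ≢ 1 ✓]
124^10 ≡ 6 (mod 191)  [q = 19: ≢ 1 ✓]
All checks pass, so 124 has order 190 and is a primitive root modulo 191.

Yes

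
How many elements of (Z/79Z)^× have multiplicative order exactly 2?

1

φ(79) = 79 − 1 = 78 = 2 · 3 · 13.
(Z/79Z)^× is cyclic (|G| = 78); a cyclic group of order m has exactly φ(d) elements of each order d | m, and none otherwise.
2 | 78, and φ(2) = 2 − 1 = 1.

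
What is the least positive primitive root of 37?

2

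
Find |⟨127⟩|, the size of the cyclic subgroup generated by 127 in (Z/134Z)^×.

33

The order of 127 must divide φ(134) = φ(2)·φ(67) = 1·66 = 66 = 2 · 3 · 11.
Divisors of 66: 1, 2, 3, 6, 11, 22, 33, 66.
Test each divisor d:
127^1 ≡ 127 (mod 134)
127^2 ≡ 49 (mod 134)
127^3 ≡ 59 (mod 134)
127^6 ≡ 131 (mod 134)
127^11 ≡ 37 (mod 134)
127^22 ≡ 29 (mod 134)
127^33 ≡ 1 (mod 134) ✓
So ord_134(127) = 33.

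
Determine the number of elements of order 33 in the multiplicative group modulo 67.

20

φ(67) = 67 − 1 = 66 = 2 · 3 · 11.
In a cyclic group of order 66, there are φ(d) elements of order d for each divisor d of 66, and zero for non-divisors.
33 = 3 · 11 divides 66, and φ(33) = 20.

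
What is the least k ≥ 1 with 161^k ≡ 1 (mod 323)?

72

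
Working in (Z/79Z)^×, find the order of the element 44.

39

Since 44 ∈ (Z/79Z)^×, its order divides φ(79) = 79 − 1 = 78 = 2 · 3 · 13.
Divisors of 78: 1, 2, 3, 6, 13, 26, 39, 78.
Evaluate successive powers at the divisors of 78:
44^1 ≡ 44 (mod 79)
44^2 ≡ 40 (mod 79)
44^3 ≡ 22 (mod 79)
44^6 ≡ 10 (mod 79)
44^13 ≡ 55 (mod 79)
44^26 ≡ 23 (mod 79)
44^39 ≡ 1 (mod 79) ✓
Hence ord(44) = 39.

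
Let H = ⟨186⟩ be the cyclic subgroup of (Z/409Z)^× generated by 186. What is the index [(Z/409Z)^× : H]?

The order of 186 must divide φ(409) = 409 − 1 = 408 = 2^3 · 3 · 17.
Divisors of 408: 1, 2, 3, 4, 6, 8, 12, 17, 24, 34, 51, 68, 102, 136, 204, 408.
Compute 186^d (mod 409) for the divisors d until we hit 1:
186^1 ≡ 186
186^2 ≡ 240
186^3 ≡ 59
186^4 ≡ 340
186^6 ≡ 209
186^8 ≡ 262
186^12 ≡ 327
186^17 ≡ 31
186^24 ≡ 180
186^34 ≡ 143
186^51 ≡ 343
186^68 ≡ 408
186^102 ≡ 266
186^136 ≡ 1
Thus |⟨186⟩| = ord(186) = 136.
The index is φ(409) / ord(186) = 408 / 136 = 3.

3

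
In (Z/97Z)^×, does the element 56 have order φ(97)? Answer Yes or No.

Yes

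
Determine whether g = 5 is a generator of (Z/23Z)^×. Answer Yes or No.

Yes

φ(23) = 23 − 1 = 22 = 2 · 11.
Test 5^(22/q) mod 23 for each prime factor q of 22:
5^11 ≡ 22 (mod 23)  [q = 2: ≢ 1 ✓]
5^2 ≡ 2 (mod 23)  [q = 11: ≢ 1 ✓]
Every test exponent gives a nontrivial residue, hence 5 generates the full group.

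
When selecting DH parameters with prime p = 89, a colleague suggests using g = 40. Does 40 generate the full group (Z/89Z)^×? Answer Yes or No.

φ(89) = 89 − 1 = 88 = 2^3 · 11.
An element g generates (Z/89Z)^× iff g^(88/q) ≢ 1 (mod 89) for each prime q ∈ {2, 11}.
40^44 ≡ 1 (mod 89)  [q = 2: ≡ 1 ✗]
40^8 ≡ 16 (mod 89)  [q = 11: ≢ 1 ✓]
40^44 ≡ 1 shows ord(40) | 44, strictly less than φ(89); not a primitive root.

No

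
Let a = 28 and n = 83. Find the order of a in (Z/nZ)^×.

41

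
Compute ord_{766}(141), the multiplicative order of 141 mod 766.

382

By Lagrange's theorem, ord_766(141) divides φ(766) = φ(2)·φ(383) = 1·382 = 382 = 2 · 191.
Divisors of 382: 1, 2, 191, 382.
Evaluate successive powers at the divisors of 382:
141^1 ≡ 141 (mod 766)
141^2 ≡ 731 (mod 766)
141^191 ≡ 765 (mod 766)
141^382 ≡ 1 (mod 766) ✓
Hence ord(141) = 382.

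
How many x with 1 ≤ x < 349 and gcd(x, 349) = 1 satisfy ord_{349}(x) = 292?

φ(349) = 349 − 1 = 348 = 2^2 · 3 · 29.
Since (Z/349Z)^× is cyclic of order 348, the number of elements of order d is φ(d) when d | 348 and 0 otherwise.
Here 348 is not a multiple of 292, so there are no elements of order 292.

0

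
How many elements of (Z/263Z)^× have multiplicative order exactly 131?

130

φ(263) = 263 − 1 = 262 = 2 · 131.
In a cyclic group of order 262, there are φ(d) elements of order d for each divisor d of 262, and zero for non-divisors.
131 | 262, and φ(131) = 131 − 1 = 130.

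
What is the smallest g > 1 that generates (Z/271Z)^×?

6

φ(271) = 271 − 1 = 270 = 2 · 3^3 · 5.
g is a primitive root iff g^(270/q) ≢ 1 (mod 271) for each prime q ∈ {2, 3, 5}.
g = 2: 2^135 ≡ 1 — hits 1, so not a primitive root.
g = 3: 3^135 ≡ 270; 3^90 ≡ 1 — hits 1, so not a primitive root.
g = 4: 4^135 ≡ 1 — hits 1, so not a primitive root.
g = 5: 5^135 ≡ 1 — hits 1, so not a primitive root.
g = 6: 6^135 ≡ 270; 6^90 ≡ 242; 6^54 ≡ 10 — none is 1, so 6 is a primitive root.
So 6 is the smallest generator of (Z/271Z)^×.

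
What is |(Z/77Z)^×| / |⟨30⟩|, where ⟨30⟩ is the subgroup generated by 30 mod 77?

2

Since 30 ∈ (Z/77Z)^×, its order divides φ(77) = φ(7·11) = (7−1)·(11−1) = 6·10 = 60 = 2^2 · 3 · 5.
Divisors of 60: 1, 2, 3, 4, 5, 6, 10, 12, 15, 20, 30, 60.
Check 30^d mod 77 for each divisor in increasing order:
30^1 ≡ 30 (mod 77)
30^2 ≡ 53 (mod 77)
30^3 ≡ 50 (mod 77)
30^4 ≡ 37 (mod 77)
30^5 ≡ 32 (mod 77)
30^6 ≡ 36 (mod 77)
30^10 ≡ 23 (mod 77)
30^12 ≡ 64 (mod 77)
30^15 ≡ 43 (mod 77)
30^20 ≡ 67 (mod 77)
30^30 ≡ 1 (mod 77) ✓
So ord_77(30) = 30, hence |⟨30⟩| = 30.
[(Z/77Z)^× : ⟨30⟩] = 60/30 = 2.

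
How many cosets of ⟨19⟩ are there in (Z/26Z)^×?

The order of 19 must divide φ(26) = φ(2)·φ(13) = 1·12 = 12 = 2^2 · 3.
Divisors of 12: 1, 2, 3, 4, 6, 12.
Check 19^d mod 26 for each divisor in increasing order:
19^1 ≡ 19 (mod 26)
19^2 ≡ 23 (mod 26)
19^3 ≡ 21 (mod 26)
19^4 ≡ 9 (mod 26)
19^6 ≡ 25 (mod 26)
19^12 ≡ 1 (mod 26) ✓
So ord_26(19) = 12, hence |⟨19⟩| = 12.
[(Z/26Z)^× : ⟨19⟩] = 12/12 = 1.

1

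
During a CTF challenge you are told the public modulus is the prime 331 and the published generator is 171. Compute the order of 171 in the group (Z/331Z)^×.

The order of 171 must divide φ(331) = 331 − 1 = 330 = 2 · 3 · 5 · 11.
Divisors of 330: 1, 2, 3, 5, 6, 10, 11, 15, 22, 30, 33, 55, 66, 110, 165, 330.
Check 171^d mod 331 for each divisor in increasing order:
171^1 ≡ 171 (mod 331)
171^2 ≡ 113 (mod 331)
171^3 ≡ 125 (mod 331)
171^5 ≡ 223 (mod 331)
171^6 ≡ 68 (mod 331)
171^10 ≡ 79 (mod 331)
171^11 ≡ 269 (mod 331)
171^15 ≡ 74 (mod 331)
171^22 ≡ 203 (mod 331)
171^30 ≡ 180 (mod 331)
171^33 ≡ 323 (mod 331)
171^55 ≡ 31 (mod 331)
171^66 ≡ 64 (mod 331)
171^110 ≡ 299 (mod 331)
171^165 ≡ 1 (mod 331) ✓
Therefore the multiplicative order of 171 modulo 331 is 165.

165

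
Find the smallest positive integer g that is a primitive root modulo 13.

φ(13) = 13 − 1 = 12 = 2^2 · 3.
g is a primitive root iff g^(12/q) ≢ 1 (mod 13) for each prime q ∈ {2, 3}.
g = 2: 2^6 ≡ 12; 2^4 ≡ 3 — none is 1, so 2 is a primitive root.
The smallest primitive root modulo 13 is 2.

2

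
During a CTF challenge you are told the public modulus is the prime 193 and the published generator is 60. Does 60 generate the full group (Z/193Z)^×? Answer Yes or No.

φ(193) = 193 − 1 = 192 = 2^6 · 3.
An element g generates (Z/193Z)^× iff g^(192/q) ≢ 1 (mod 193) for each prime q ∈ {2, 3}.
60^96 ≡ 192 (mod 193)  [q = 2: ≢ 1 ✓]
60^64 ≡ 1 (mod 193)  [q = 3: ≡ 1 ✗]
Since 60^64 ≡ 1, the order of 60 divides 64 < 192, so 60 is not a primitive root.

No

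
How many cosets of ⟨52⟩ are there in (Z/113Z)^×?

2

By Lagrange's theorem, ord_113(52) divides φ(113) = 113 − 1 = 112 = 2^4 · 7.
Divisors of 112: 1, 2, 4, 7, 8, 14, 16, 28, 56, 112.
Evaluate successive powers at the divisors of 112:
52^1 ≡ 52 (mod 113)
52^2 ≡ 105 (mod 113)
52^4 ≡ 64 (mod 113)
52^7 ≡ 44 (mod 113)
52^8 ≡ 28 (mod 113)
52^14 ≡ 15 (mod 113)
52^16 ≡ 106 (mod 113)
52^28 ≡ 112 (mod 113)
52^56 ≡ 1 (mod 113) ✓
So ord_113(52) = 56, hence |⟨52⟩| = 56.
Index = |(Z/113Z)^×| / |⟨52⟩| = 112 / 56 = 2.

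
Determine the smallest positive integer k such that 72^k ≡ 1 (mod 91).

12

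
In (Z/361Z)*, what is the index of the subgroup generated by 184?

1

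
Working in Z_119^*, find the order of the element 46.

48

Since 46 ∈ (Z/119Z)^×, its order divides φ(119) = φ(7·17) = (7−1)·(17−1) = 6·16 = 96 = 2^5 · 3.
Divisors of 96: 1, 2, 3, 4, 6, 8, 12, 16, 24, 32, 48, 96.
Test each divisor d:
46^1 ≡ 46 (mod 119)
46^2 ≡ 93 (mod 119)
46^3 ≡ 113 (mod 119)
46^4 ≡ 81 (mod 119)
46^6 ≡ 36 (mod 119)
46^8 ≡ 16 (mod 119)
46^12 ≡ 106 (mod 119)
46^16 ≡ 18 (mod 119)
46^24 ≡ 50 (mod 119)
46^32 ≡ 86 (mod 119)
46^48 ≡ 1 (mod 119) ✓
Hence ord(46) = 48.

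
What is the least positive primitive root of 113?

φ(113) = 113 − 1 = 112 = 2^4 · 7.
g is a primitive root iff g^(112/q) ≢ 1 (mod 113) for each prime q ∈ {2, 7}.
g = 2: 2^56 ≡ 1 — hits 1, so not a primitive root.
g = 3: 3^56 ≡ 112; 3^16 ≡ 49 — none is 1, so 3 is a primitive root.
So 3 is the smallest generator of (Z/113Z)^×.

3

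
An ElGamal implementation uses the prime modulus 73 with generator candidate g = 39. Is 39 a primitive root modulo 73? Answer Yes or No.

φ(73) = 73 − 1 = 72 = 2^3 · 3^2.
Test 39^(72/q) mod 73 for each prime factor q of 72:
39^36 ≡ 72 (mod 73)  [q = 2: ≢ 1 ✓]
39^24 ≡ 64 (mod 73)  [q = 3: ≢ 1 ✓]
Every test exponent gives a nontrivial residue, hence 39 generates the full group.

Yes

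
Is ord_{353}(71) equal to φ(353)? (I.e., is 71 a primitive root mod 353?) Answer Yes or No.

Yes

φ(353) = 353 − 1 = 352 = 2^5 · 11.
It suffices to check that the order of 71 is not a proper divisor of 352: compute 71^(352/q) for q ∈ {2, 11}.
71^176 ≡ 352 (mod 353)  [q = 2: ≢ 1 ✓]
71^32 ≡ 187 (mod 353)  [q = 11: ≢ 1 ✓]
Every test exponent gives a nontrivial residue, hence 71 generates the full group.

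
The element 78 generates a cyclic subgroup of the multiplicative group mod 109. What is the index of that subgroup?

ord(78) | φ(109) = 109 − 1 = 108 = 2^2 · 3^3.
Divisors of 108: 1, 2, 3, 4, 6, 9, 12, 18, 27, 36, 54, 108.
Evaluate successive powers at the divisors of 108:
78^1 ≡ 78 (mod 109)
78^2 ≡ 89 (mod 109)
78^3 ≡ 75 (mod 109)
78^4 ≡ 73 (mod 109)
78^6 ≡ 66 (mod 109)
78^9 ≡ 45 (mod 109)
78^12 ≡ 105 (mod 109)
78^18 ≡ 63 (mod 109)
78^27 ≡ 1 (mod 109) ✓
The order of 78 is 27, so the subgroup it generates has 27 elements.
[(Z/109Z)^× : ⟨78⟩] = 108/27 = 4.

4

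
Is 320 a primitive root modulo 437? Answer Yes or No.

437 = 19 · 23 is a product of two distinct odd primes, so (Z/437Z)^× ≅ (Z/19Z)^× × (Z/23Z)^× is not cyclic.
No primitive root modulo 437 exists; in particular 320 is not one.

No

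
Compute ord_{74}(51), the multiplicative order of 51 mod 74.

12

The order of 51 must divide φ(74) = φ(2)·φ(37) = 1·36 = 36 = 2^2 · 3^2.
Divisors of 36: 1, 2, 3, 4, 6, 9, 12, 18, 36.
Test each divisor d:
51^1 ≡ 51 (mod 74)
51^2 ≡ 11 (mod 74)
51^3 ≡ 43 (mod 74)
51^4 ≡ 47 (mod 74)
51^6 ≡ 73 (mod 74)
51^9 ≡ 31 (mod 74)
51^12 ≡ 1 (mod 74) ✓
Therefore the multiplicative order of 51 modulo 74 is 12.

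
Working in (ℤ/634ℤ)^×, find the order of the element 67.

The order of 67 must divide φ(634) = φ(2)·φ(317) = 1·316 = 316 = 2^2 · 79.
Divisors of 316: 1, 2, 4, 79, 158, 316.
Evaluate successive powers at the divisors of 316:
67^1 ≡ 67 (mod 634)
67^2 ≡ 51 (mod 634)
67^4 ≡ 65 (mod 634)
67^79 ≡ 1 (mod 634) ✓
Hence ord(67) = 79.

79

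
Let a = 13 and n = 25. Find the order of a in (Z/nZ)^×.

ord(13) | φ(25) = φ(5^2) = 5·(5−1) = 20 = 2^2 · 5.
Divisors of 20: 1, 2, 4, 5, 10, 20.
Compute 13^d (mod 25) for the divisors d until we hit 1:
13^1 ≡ 13 (mod 25)
13^2 ≡ 19 (mod 25)
13^4 ≡ 11 (mod 25)
13^5 ≡ 18 (mod 25)
13^10 ≡ 24 (mod 25)
13^20 ≡ 1 (mod 25) ✓
So ord_25(13) = 20.

20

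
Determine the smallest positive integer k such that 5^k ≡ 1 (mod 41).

20

By Lagrange's theorem, ord_41(5) divides φ(41) = 41 − 1 = 40 = 2^3 · 5.
Divisors of 40: 1, 2, 4, 5, 8, 10, 20, 40.
Evaluate successive powers at the divisors of 40:
5^1 ≡ 5 (mod 41)
5^2 ≡ 25 (mod 41)
5^4 ≡ 10 (mod 41)
5^5 ≡ 9 (mod 41)
5^8 ≡ 18 (mod 41)
5^10 ≡ 40 (mod 41)
5^20 ≡ 1 (mod 41) ✓
The smallest such exponent is 20, so the order of 5 is 20.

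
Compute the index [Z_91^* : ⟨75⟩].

Since 75 ∈ (Z/91Z)^×, its order divides φ(91) = φ(7·13) = (7−1)·(13−1) = 6·12 = 72 = 2^3 · 3^2.
Divisors of 72: 1, 2, 3, 4, 6, 8, 9, 12, 18, 24, 36, 72.
Evaluate successive powers at the divisors of 72:
75^1 ≡ 75 (mod 91)
75^2 ≡ 74 (mod 91)
75^3 ≡ 90 (mod 91)
75^4 ≡ 16 (mod 91)
75^6 ≡ 1 (mod 91) ✓
Thus |⟨75⟩| = ord(75) = 6.
[(Z/91Z)^× : ⟨75⟩] = 72/6 = 12.

12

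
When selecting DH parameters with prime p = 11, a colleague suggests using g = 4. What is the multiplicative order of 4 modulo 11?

5

Since 4 ∈ (Z/11Z)^×, its order divides φ(11) = 11 − 1 = 10 = 2 · 5.
Divisors of 10: 1, 2, 5, 10.
Test each divisor d:
4^1 ≡ 4 (mod 11)
4^2 ≡ 5 (mod 11)
4^5 ≡ 1 (mod 11) ✓
Therefore the multiplicative order of 4 modulo 11 is 5.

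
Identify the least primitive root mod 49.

3

φ(49) = φ(7^2) = 7·(7−1) = 42 = 2 · 3 · 7.
g is a primitive root iff g^(42/q) ≢ 1 (mod 49) for each prime q ∈ {2, 3, 7}.
g = 2: 2^21 ≡ 1 — hits 1, so not a primitive root.
g = 3: 3^21 ≡ 48; 3^14 ≡ 30; 3^6 ≡ 43 — none is 1, so 3 is a primitive root.
Hence the least primitive root of 49 is 3.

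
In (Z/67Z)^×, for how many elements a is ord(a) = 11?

φ(67) = 67 − 1 = 66 = 2 · 3 · 11.
Since (Z/67Z)^× is cyclic of order 66, the number of elements of order d is φ(d) when d | 66 and 0 otherwise.
11 | 66, and φ(11) = 11 − 1 = 10.

10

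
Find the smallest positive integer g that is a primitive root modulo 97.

5

φ(97) = 97 − 1 = 96 = 2^5 · 3.
Test candidates g = 2, 3, … against the prime factors q ∈ {2, 3} of φ(97): g is a generator iff g^(96/q) ≢ 1 for every such q.
g = 2: 2^48 ≡ 1 — hits 1, so not a primitive root.
g = 3: 3^48 ≡ 1 — hits 1, so not a primitive root.
g = 4: 4^48 ≡ 1 — hits 1, so not a primitive root.
g = 5: 5^48 ≡ 96; 5^32 ≡ 35 — none is 1, so 5 is a primitive root.
So 5 is the smallest generator of (Z/97Z)^×.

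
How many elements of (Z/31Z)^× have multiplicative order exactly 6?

2

φ(31) = 31 − 1 = 30 = 2 · 3 · 5.
In a cyclic group of order 30, there are φ(d) elements of order d for each divisor d of 30, and zero for non-divisors.
6 = 2 · 3 divides 30, and φ(6) = 2.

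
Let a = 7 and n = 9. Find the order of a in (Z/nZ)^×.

3

ord(7) | φ(9) = φ(3^2) = 3·(3−1) = 6 = 2 · 3.
Divisors of 6: 1, 2, 3, 6.
Check 7^d mod 9 for each divisor in increasing order:
7^1 ≡ 7
7^2 ≡ 4
7^3 ≡ 1
The smallest such exponent is 3, so the order of 7 is 3.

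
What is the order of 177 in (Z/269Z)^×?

67

ord(177) | φ(269) = 269 − 1 = 268 = 2^2 · 67.
Divisors of 268: 1, 2, 4, 67, 134, 268.
Compute 177^d (mod 269) for the divisors d until we hit 1:
177^1 ≡ 177 (mod 269)
177^2 ≡ 125 (mod 269)
177^4 ≡ 23 (mod 269)
177^67 ≡ 1 (mod 269) ✓
Therefore the multiplicative order of 177 modulo 269 is 67.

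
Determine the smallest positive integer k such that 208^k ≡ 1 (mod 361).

38

By Lagrange's theorem, ord_361(208) divides φ(361) = φ(19^2) = 19·(19−1) = 342 = 2 · 3^2 · 19.
Divisors of 342: 1, 2, 3, 6, 9, 18, 19, 38, 57, 114, 171, 342.
Test each divisor d:
208^1 ≡ 208 (mod 361)
208^2 ≡ 305 (mod 361)
208^3 ≡ 265 (mod 361)
208^6 ≡ 191 (mod 361)
208^9 ≡ 75 (mod 361)
208^18 ≡ 210 (mod 361)
208^19 ≡ 360 (mod 361)
208^38 ≡ 1 (mod 361) ✓
So ord_361(208) = 38.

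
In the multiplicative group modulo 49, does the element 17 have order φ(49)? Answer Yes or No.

Yes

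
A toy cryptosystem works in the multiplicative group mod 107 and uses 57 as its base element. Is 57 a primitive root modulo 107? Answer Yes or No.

φ(107) = 107 − 1 = 106 = 2 · 53.
An element g generates (Z/107Z)^× iff g^(106/q) ≢ 1 (mod 107) for each prime q ∈ {2, 53}.
57^53 ≡ 1 (mod 107)  [q = 2: ≡ 1 ✗]
57^2 ≡ 39 (mod 107)  [q = 53: ≢ 1 ✓]
57^53 ≡ 1 shows ord(57) | 53, strictly less than φ(107); not a primitive root.

No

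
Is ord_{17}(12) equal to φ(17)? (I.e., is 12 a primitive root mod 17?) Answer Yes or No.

Yes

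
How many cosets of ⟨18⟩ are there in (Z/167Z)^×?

The order of 18 must divide φ(167) = 167 − 1 = 166 = 2 · 83.
Divisors of 166: 1, 2, 83, 166.
Test each divisor d:
18^1 ≡ 18 (mod 167)
18^2 ≡ 157 (mod 167)
18^83 ≡ 1 (mod 167) ✓
So ord_167(18) = 83, hence |⟨18⟩| = 83.
Index = |(Z/167Z)^×| / |⟨18⟩| = 166 / 83 = 2.

2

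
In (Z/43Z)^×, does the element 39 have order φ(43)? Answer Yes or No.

No

φ(43) = 43 − 1 = 42 = 2 · 3 · 7.
39 is a primitive root mod 43 iff 39^(φ(43)/q) ≢ 1 for every prime q | φ(43), i.e. q ∈ {2, 3, 7}.
39^21 ≡ 42 (mod 43)  [q = 2: ≢ 1 ✓]
39^14 ≡ 1 (mod 43)  [q = 3: ≡ 1 ✗]
39^6 ≡ 11 (mod 43)  [q = 7: ≢ 1 ✓]
The check at q = 3 fails, so 39 generates a proper subgroup.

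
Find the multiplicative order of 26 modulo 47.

46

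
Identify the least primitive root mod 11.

2

φ(11) = 11 − 1 = 10 = 2 · 5.
Test candidates g = 2, 3, … against the prime factors q ∈ {2, 5} of φ(11): g is a generator iff g^(10/q) ≢ 1 for every such q.
g = 2: 2^5 ≡ 10; 2^2 ≡ 4 — none is 1, so 2 is a primitive root.
The smallest primitive root modulo 11 is 2.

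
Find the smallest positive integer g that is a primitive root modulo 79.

3

φ(79) = 79 − 1 = 78 = 2 · 3 · 13.
Test candidates g = 2, 3, … against the prime factors q ∈ {2, 3, 13} of φ(79): g is a generator iff g^(78/q) ≢ 1 for every such q.
g = 2: 2^39 ≡ 1 — hits 1, so not a primitive root.
g = 3: 3^39 ≡ 78; 3^26 ≡ 23; 3^6 ≡ 18 — none is 1, so 3 is a primitive root.
Hence the least primitive root of 79 is 3.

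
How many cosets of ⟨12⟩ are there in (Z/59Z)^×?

ord(12) | φ(59) = 59 − 1 = 58 = 2 · 29.
Divisors of 58: 1, 2, 29, 58.
Check 12^d mod 59 for each divisor in increasing order:
12^1 ≡ 12 (mod 59)
12^2 ≡ 26 (mod 59)
12^29 ≡ 1 (mod 59) ✓
The order of 12 is 29, so the subgroup it generates has 29 elements.
Index = |(Z/59Z)^×| / |⟨12⟩| = 58 / 29 = 2.

2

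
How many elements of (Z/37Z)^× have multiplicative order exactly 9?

φ(37) = 37 − 1 = 36 = 2^2 · 3^2.
In a cyclic group of order 36, there are φ(d) elements of order d for each divisor d of 36, and zero for non-divisors.
9 = 3^2 divides 36, and φ(9) = 6.

6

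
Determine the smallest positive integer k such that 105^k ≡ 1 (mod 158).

39

By Lagrange's theorem, ord_158(105) divides φ(158) = φ(2)·φ(79) = 1·78 = 78 = 2 · 3 · 13.
Divisors of 78: 1, 2, 3, 6, 13, 26, 39, 78.
Test each divisor d:
105^1 ≡ 105 (mod 158)
105^2 ≡ 123 (mod 158)
105^3 ≡ 117 (mod 158)
105^6 ≡ 101 (mod 158)
105^13 ≡ 23 (mod 158)
105^26 ≡ 55 (mod 158)
105^39 ≡ 1 (mod 158) ✓
So ord_158(105) = 39.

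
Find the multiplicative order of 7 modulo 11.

10

The order of 7 must divide φ(11) = 11 − 1 = 10 = 2 · 5.
Divisors of 10: 1, 2, 5, 10.
Test each divisor d:
7^1 ≡ 7 (mod 11)
7^2 ≡ 5 (mod 11)
7^5 ≡ 10 (mod 11)
7^10 ≡ 1 (mod 11) ✓
Hence ord(7) = 10.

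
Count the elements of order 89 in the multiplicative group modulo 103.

φ(103) = 103 − 1 = 102 = 2 · 3 · 17.
(Z/103Z)^× is cyclic (|G| = 102); a cyclic group of order m has exactly φ(d) elements of each order d | m, and none otherwise.
Since 89 ∤ 102, the count is 0.

0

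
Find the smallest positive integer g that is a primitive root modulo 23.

5

φ(23) = 23 − 1 = 22 = 2 · 11.
Test candidates g = 2, 3, … against the prime factors q ∈ {2, 11} of φ(23): g is a generator iff g^(22/q) ≢ 1 for every such q.
g = 2: 2^11 ≡ 1 — hits 1, so not a primitive root.
g = 3: 3^11 ≡ 1 — hits 1, so not a primitive root.
g = 4: 4^11 ≡ 1 — hits 1, so not a primitive root.
g = 5: 5^11 ≡ 22; 5^2 ≡ 2 — none is 1, so 5 is a primitive root.
Hence the least primitive root of 23 is 5.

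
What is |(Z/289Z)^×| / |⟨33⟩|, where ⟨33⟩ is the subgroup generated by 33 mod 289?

8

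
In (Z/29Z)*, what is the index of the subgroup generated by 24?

4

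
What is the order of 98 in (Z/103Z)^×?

By Lagrange's theorem, ord_103(98) divides φ(103) = 103 − 1 = 102 = 2 · 3 · 17.
Divisors of 102: 1, 2, 3, 6, 17, 34, 51, 102.
Check 98^d mod 103 for each divisor in increasing order:
98^1 ≡ 98 (mod 103)
98^2 ≡ 25 (mod 103)
98^3 ≡ 81 (mod 103)
98^6 ≡ 72 (mod 103)
98^17 ≡ 46 (mod 103)
98^34 ≡ 56 (mod 103)
98^51 ≡ 1 (mod 103) ✓
Therefore the multiplicative order of 98 modulo 103 is 51.

51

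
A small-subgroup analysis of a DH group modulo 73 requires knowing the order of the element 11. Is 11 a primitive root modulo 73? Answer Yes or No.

φ(73) = 73 − 1 = 72 = 2^3 · 3^2.
11 is a primitive root mod 73 iff 11^(φ(73)/q) ≢ 1 for every prime q | φ(73), i.e. q ∈ {2, 3}.
11^36 ≡ 72 (mod 73)  [q = 2: ≢ 1 ✓]
11^24 ≡ 8 (mod 73)  [q = 3: ≢ 1 ✓]
All checks pass, so 11 has order 72 and is a primitive root modulo 73.

Yes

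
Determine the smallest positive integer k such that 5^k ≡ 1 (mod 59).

29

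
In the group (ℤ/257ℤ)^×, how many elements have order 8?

4

φ(257) = 257 − 1 = 256 = 2^8.
(Z/257Z)^× is cyclic (|G| = 256); a cyclic group of order m has exactly φ(d) elements of each order d | m, and none otherwise.
8 = 2^3 divides 256, and φ(8) = 4.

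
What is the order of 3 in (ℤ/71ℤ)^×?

35

Since 3 ∈ (Z/71Z)^×, its order divides φ(71) = 71 − 1 = 70 = 2 · 5 · 7.
Divisors of 70: 1, 2, 5, 7, 10, 14, 35, 70.
Compute 3^d (mod 71) for the divisors d until we hit 1:
3^1 ≡ 3 (mod 71)
3^2 ≡ 9 (mod 71)
3^5 ≡ 30 (mod 71)
3^7 ≡ 57 (mod 71)
3^10 ≡ 48 (mod 71)
3^14 ≡ 54 (mod 71)
3^35 ≡ 1 (mod 71) ✓
Hence ord(3) = 35.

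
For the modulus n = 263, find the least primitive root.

φ(263) = 263 − 1 = 262 = 2 · 131.
g is a primitive root iff g^(262/q) ≢ 1 (mod 263) for each prime q ∈ {2, 131}.
g = 2: 2^131 ≡ 1 — hits 1, so not a primitive root.
g = 3: 3^131 ≡ 1 — hits 1, so not a primitive root.
g = 4: 4^131 ≡ 1 — hits 1, so not a primitive root.
g = 5: 5^131 ≡ 262; 5^2 ≡ 25 — none is 1, so 5 is a primitive root.
Hence the least primitive root of 263 is 5.

5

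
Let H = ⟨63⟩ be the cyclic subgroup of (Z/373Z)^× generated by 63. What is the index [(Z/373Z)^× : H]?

ord(63) | φ(373) = 373 − 1 = 372 = 2^2 · 3 · 31.
Divisors of 372: 1, 2, 3, 4, 6, 12, 31, 62, 93, 124, 186, 372.
Evaluate successive powers at the divisors of 372:
63^1 ≡ 63
63^2 ≡ 239
63^3 ≡ 137
63^4 ≡ 52
63^6 ≡ 119
63^12 ≡ 360
63^31 ≡ 285
63^62 ≡ 284
63^93 ≡ 372
63^124 ≡ 88
63^186 ≡ 1
So ord_373(63) = 186, hence |⟨63⟩| = 186.
The index is φ(373) / ord(63) = 372 / 186 = 2.

2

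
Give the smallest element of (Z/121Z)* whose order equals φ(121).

2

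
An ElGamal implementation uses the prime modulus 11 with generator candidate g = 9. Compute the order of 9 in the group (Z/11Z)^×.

5

Since 9 ∈ (Z/11Z)^×, its order divides φ(11) = 11 − 1 = 10 = 2 · 5.
Divisors of 10: 1, 2, 5, 10.
Compute 9^d (mod 11) for the divisors d until we hit 1:
9^1 ≡ 9 (mod 11)
9^2 ≡ 4 (mod 11)
9^5 ≡ 1 (mod 11) ✓
The smallest such exponent is 5, so the order of 9 is 5.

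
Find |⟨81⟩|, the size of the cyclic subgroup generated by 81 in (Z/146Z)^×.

Since 81 ∈ (Z/146Z)^×, its order divides φ(146) = φ(2)·φ(73) = 1·72 = 72 = 2^3 · 3^2.
Divisors of 72: 1, 2, 3, 4, 6, 8, 9, 12, 18, 24, 36, 72.
Compute 81^d (mod 146) for the divisors d until we hit 1:
81^1 ≡ 81 (mod 146)
81^2 ≡ 137 (mod 146)
81^3 ≡ 1 (mod 146) ✓
Hence ord(81) = 3.

3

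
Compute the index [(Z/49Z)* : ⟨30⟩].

14

ord(30) | φ(49) = φ(7^2) = 7·(7−1) = 42 = 2 · 3 · 7.
Divisors of 42: 1, 2, 3, 6, 7, 14, 21, 42.
Test each divisor d:
30^1 ≡ 30
30^2 ≡ 18
30^3 ≡ 1
The order of 30 is 3, so the subgroup it generates has 3 elements.
[(Z/49Z)^× : ⟨30⟩] = 42/3 = 14.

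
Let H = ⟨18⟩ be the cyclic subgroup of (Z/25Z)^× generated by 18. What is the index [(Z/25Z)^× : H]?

5

By Lagrange's theorem, ord_25(18) divides φ(25) = φ(5^2) = 5·(5−1) = 20 = 2^2 · 5.
Divisors of 20: 1, 2, 4, 5, 10, 20.
Evaluate successive powers at the divisors of 20:
18^1 ≡ 18
18^2 ≡ 24
18^4 ≡ 1
So ord_25(18) = 4, hence |⟨18⟩| = 4.
Index = |(Z/25Z)^×| / |⟨18⟩| = 20 / 4 = 5.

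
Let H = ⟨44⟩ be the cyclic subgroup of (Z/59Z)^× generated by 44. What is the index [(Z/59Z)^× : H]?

1

Since 44 ∈ (Z/59Z)^×, its order divides φ(59) = 59 − 1 = 58 = 2 · 29.
Divisors of 58: 1, 2, 29, 58.
Check 44^d mod 59 for each divisor in increasing order:
44^1 ≡ 44
44^2 ≡ 48
44^29 ≡ 58
44^58 ≡ 1
The order of 44 is 58, so the subgroup it generates has 58 elements.
The index is φ(59) / ord(44) = 58 / 58 = 1.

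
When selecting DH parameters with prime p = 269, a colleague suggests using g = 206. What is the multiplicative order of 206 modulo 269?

268

Since 206 ∈ (Z/269Z)^×, its order divides φ(269) = 269 − 1 = 268 = 2^2 · 67.
Divisors of 268: 1, 2, 4, 67, 134, 268.
Evaluate successive powers at the divisors of 268:
206^1 ≡ 206 (mod 269)
206^2 ≡ 203 (mod 269)
206^4 ≡ 52 (mod 269)
206^67 ≡ 82 (mod 269)
206^134 ≡ 268 (mod 269)
206^268 ≡ 1 (mod 269) ✓
The smallest such exponent is 268, so the order of 206 is 268.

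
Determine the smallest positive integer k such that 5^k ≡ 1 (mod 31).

The order of 5 must divide φ(31) = 31 − 1 = 30 = 2 · 3 · 5.
Divisors of 30: 1, 2, 3, 5, 6, 10, 15, 30.
Evaluate successive powers at the divisors of 30:
5^1 ≡ 5 (mod 31)
5^2 ≡ 25 (mod 31)
5^3 ≡ 1 (mod 31) ✓
Hence ord(5) = 3.

3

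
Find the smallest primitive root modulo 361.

2

φ(361) = φ(19^2) = 19·(19−1) = 342 = 2 · 3^2 · 19.
Test candidates g = 2, 3, … against the prime factors q ∈ {2, 3, 19} of φ(361): g is a generator iff g^(342/q) ≢ 1 for every such q.
g = 2: 2^171 ≡ 360; 2^114 ≡ 292; 2^18 ≡ 58 — none is 1, so 2 is a primitive root.
So 2 is the smallest generator of (Z/361Z)^×.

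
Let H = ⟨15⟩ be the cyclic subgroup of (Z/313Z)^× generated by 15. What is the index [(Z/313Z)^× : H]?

1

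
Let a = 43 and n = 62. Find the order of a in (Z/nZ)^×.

30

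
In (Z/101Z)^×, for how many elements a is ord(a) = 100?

40

φ(101) = 101 − 1 = 100 = 2^2 · 5^2.
Since (Z/101Z)^× is cyclic of order 100, the number of elements of order d is φ(d) when d | 100 and 0 otherwise.
100 = 2^2 · 5^2 divides 100, and φ(100) = 40.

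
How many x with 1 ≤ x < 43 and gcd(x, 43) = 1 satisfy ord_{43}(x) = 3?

φ(43) = 43 − 1 = 42 = 2 · 3 · 7.
(Z/43Z)^× is cyclic (|G| = 42); a cyclic group of order m has exactly φ(d) elements of each order d | m, and none otherwise.
3 | 42, and φ(3) = 3 − 1 = 2.

2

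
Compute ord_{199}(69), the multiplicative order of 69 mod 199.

Since 69 ∈ (Z/199Z)^×, its order divides φ(199) = 199 − 1 = 198 = 2 · 3^2 · 11.
Divisors of 198: 1, 2, 3, 6, 9, 11, 18, 22, 33, 66, 99, 198.
Compute 69^d (mod 199) for the divisors d until we hit 1:
69^1 ≡ 69
69^2 ≡ 184
69^3 ≡ 159
69^6 ≡ 8
69^9 ≡ 78
69^11 ≡ 24
69^18 ≡ 114
69^22 ≡ 178
69^33 ≡ 93
69^66 ≡ 92
69^99 ≡ 198
69^198 ≡ 1
The smallest such exponent is 198, so the order of 69 is 198.

198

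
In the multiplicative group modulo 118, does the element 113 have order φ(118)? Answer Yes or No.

φ(118) = φ(2)·φ(59) = 1·58 = 58 = 2 · 29.
113 is a primitive root mod 118 iff 113^(φ(118)/q) ≢ 1 for every prime q | φ(118), i.e. q ∈ {2, 29}.
113^29 ≡ 117 (mod 118)  [q = 2: ≢ 1 ✓]
113^2 ≡ 25 (mod 118)  [q = 29: ≢ 1 ✓]
All checks pass, so 113 has order 58 and is a primitive root modulo 118.

Yes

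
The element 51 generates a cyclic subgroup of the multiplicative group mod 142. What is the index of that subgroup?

5

Since 51 ∈ (Z/142Z)^×, its order divides φ(142) = φ(2)·φ(71) = 1·70 = 70 = 2 · 5 · 7.
Divisors of 70: 1, 2, 5, 7, 10, 14, 35, 70.
Test each divisor d:
51^1 ≡ 51
51^2 ≡ 45
51^5 ≡ 41
51^7 ≡ 141
51^10 ≡ 119
51^14 ≡ 1
Thus |⟨51⟩| = ord(51) = 14.
The index is φ(142) / ord(51) = 70 / 14 = 5.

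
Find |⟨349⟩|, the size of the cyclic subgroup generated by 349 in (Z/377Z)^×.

12

Since 349 ∈ (Z/377Z)^×, its order divides φ(377) = φ(13·29) = (13−1)·(29−1) = 12·28 = 336 = 2^4 · 3 · 7.
Divisors of 336: 1, 2, 3, 4, 6, 7, 8, 12, 14, 16, 21, 24, 28, 42, 48, 56, 84, 112, 168, 336.
Compute 349^d (mod 377) for the divisors d until we hit 1:
349^1 ≡ 349
349^2 ≡ 30
349^3 ≡ 291
349^4 ≡ 146
349^6 ≡ 233
349^7 ≡ 262
349^8 ≡ 204
349^12 ≡ 1
So ord_377(349) = 12.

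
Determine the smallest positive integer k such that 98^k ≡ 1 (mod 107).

By Lagrange's theorem, ord_107(98) divides φ(107) = 107 − 1 = 106 = 2 · 53.
Divisors of 106: 1, 2, 53, 106.
Compute 98^d (mod 107) for the divisors d until we hit 1:
98^1 ≡ 98
98^2 ≡ 81
98^53 ≡ 106
98^106 ≡ 1
Hence ord(98) = 106.

106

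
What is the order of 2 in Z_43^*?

14

Since 2 ∈ (Z/43Z)^×, its order divides φ(43) = 43 − 1 = 42 = 2 · 3 · 7.
Divisors of 42: 1, 2, 3, 6, 7, 14, 21, 42.
Check 2^d mod 43 for each divisor in increasing order:
2^1 ≡ 2 (mod 43)
2^2 ≡ 4 (mod 43)
2^3 ≡ 8 (mod 43)
2^6 ≡ 21 (mod 43)
2^7 ≡ 42 (mod 43)
2^14 ≡ 1 (mod 43) ✓
So ord_43(2) = 14.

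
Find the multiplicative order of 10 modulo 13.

6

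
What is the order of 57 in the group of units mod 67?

By Lagrange's theorem, ord_67(57) divides φ(67) = 67 − 1 = 66 = 2 · 3 · 11.
Divisors of 66: 1, 2, 3, 6, 11, 22, 33, 66.
Test each divisor d:
57^1 ≡ 57
57^2 ≡ 33
57^3 ≡ 5
57^6 ≡ 25
57^11 ≡ 38
57^22 ≡ 37
57^33 ≡ 66
57^66 ≡ 1
Therefore the multiplicative order of 57 modulo 67 is 66.

66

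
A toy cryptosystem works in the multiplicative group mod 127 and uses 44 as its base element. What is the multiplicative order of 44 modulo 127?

ord(44) | φ(127) = 127 − 1 = 126 = 2 · 3^2 · 7.
Divisors of 126: 1, 2, 3, 6, 7, 9, 14, 18, 21, 42, 63, 126.
Compute 44^d (mod 127) for the divisors d until we hit 1:
44^1 ≡ 44 (mod 127)
44^2 ≡ 31 (mod 127)
44^3 ≡ 94 (mod 127)
44^6 ≡ 73 (mod 127)
44^7 ≡ 37 (mod 127)
44^9 ≡ 4 (mod 127)
44^14 ≡ 99 (mod 127)
44^18 ≡ 16 (mod 127)
44^21 ≡ 107 (mod 127)
44^42 ≡ 19 (mod 127)
44^63 ≡ 1 (mod 127) ✓
So ord_127(44) = 63.

63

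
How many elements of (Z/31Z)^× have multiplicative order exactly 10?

4

φ(31) = 31 − 1 = 30 = 2 · 3 · 5.
In a cyclic group of order 30, there are φ(d) elements of order d for each divisor d of 30, and zero for non-divisors.
10 = 2 · 5 divides 30, and φ(10) = 4.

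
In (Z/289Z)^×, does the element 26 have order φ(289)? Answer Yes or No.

No

φ(289) = φ(17^2) = 17·(17−1) = 272 = 2^4 · 17.
Test 26^(272/q) mod 289 for each prime factor q of 272:
26^136 ≡ 1 (mod 289)  [q = 2: ≡ 1 ✗]
26^16 ≡ 18 (mod 289)  [q = 17: ≢ 1 ✓]
Since 26^136 ≡ 1, the order of 26 divides 136 < 272, so 26 is not a primitive root.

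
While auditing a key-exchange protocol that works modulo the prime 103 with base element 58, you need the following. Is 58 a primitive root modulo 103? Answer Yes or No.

φ(103) = 103 − 1 = 102 = 2 · 3 · 17.
58 is a primitive root mod 103 iff 58^(φ(103)/q) ≢ 1 for every prime q | φ(103), i.e. q ∈ {2, 3, 17}.
58^51 ≡ 1 (mod 103)  [q = 2: ≡ 1 ✗]
58^34 ≡ 56 (mod 103)  [q = 3: ≢ 1 ✓]
58^6 ≡ 76 (mod 103)  [q = 17: ≢ 1 ✓]
The check at q = 2 fails, so 58 generates a proper subgroup.

No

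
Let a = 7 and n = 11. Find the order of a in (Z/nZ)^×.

ord(7) | φ(11) = 11 − 1 = 10 = 2 · 5.
Divisors of 10: 1, 2, 5, 10.
Compute 7^d (mod 11) for the divisors d until we hit 1:
7^1 ≡ 7 (mod 11)
7^2 ≡ 5 (mod 11)
7^5 ≡ 10 (mod 11)
7^10 ≡ 1 (mod 11) ✓
So ord_11(7) = 10.

10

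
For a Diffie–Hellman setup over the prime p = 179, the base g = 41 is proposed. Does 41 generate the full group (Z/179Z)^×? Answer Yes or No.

φ(179) = 179 − 1 = 178 = 2 · 89.
41 is a primitive root mod 179 iff 41^(φ(179)/q) ≢ 1 for every prime q | φ(179), i.e. q ∈ {2, 89}.
41^89 ≡ 178 (mod 179)  [q = 2: ≢ 1 ✓]
41^2 ≡ 70 (mod 179)  [q = 89: ≢ 1 ✓]
All checks pass, so 41 has order 178 and is a primitive root modulo 179.

Yes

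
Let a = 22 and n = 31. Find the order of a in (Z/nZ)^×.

ord(22) | φ(31) = 31 − 1 = 30 = 2 · 3 · 5.
Divisors of 30: 1, 2, 3, 5, 6, 10, 15, 30.
Check 22^d mod 31 for each divisor in increasing order:
22^1 ≡ 22 (mod 31)
22^2 ≡ 19 (mod 31)
22^3 ≡ 15 (mod 31)
22^5 ≡ 6 (mod 31)
22^6 ≡ 8 (mod 31)
22^10 ≡ 5 (mod 31)
22^15 ≡ 30 (mod 31)
22^30 ≡ 1 (mod 31) ✓
Hence ord(22) = 30.

30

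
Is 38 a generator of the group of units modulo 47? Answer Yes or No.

Yes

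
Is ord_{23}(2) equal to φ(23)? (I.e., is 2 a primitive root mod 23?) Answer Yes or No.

φ(23) = 23 − 1 = 22 = 2 · 11.
An element g generates (Z/23Z)^× iff g^(22/q) ≢ 1 (mod 23) for each prime q ∈ {2, 11}.
2^11 ≡ 1 (mod 23)  [q = 2: ≡ 1 ✗]
2^2 ≡ 4 (mod 23)  [q = 11: ≢ 1 ✓]
Since 2^11 ≡ 1, the order of 2 divides 11 < 22, so 2 is not a primitive root.

No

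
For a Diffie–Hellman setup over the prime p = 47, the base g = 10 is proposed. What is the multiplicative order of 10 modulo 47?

46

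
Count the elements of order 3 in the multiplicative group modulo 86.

2

φ(86) = φ(2)·φ(43) = 1·42 = 42 = 2 · 3 · 7.
In a cyclic group of order 42, there are φ(d) elements of order d for each divisor d of 42, and zero for non-divisors.
3 | 42, and φ(3) = 3 − 1 = 2.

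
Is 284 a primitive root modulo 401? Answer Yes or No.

Yes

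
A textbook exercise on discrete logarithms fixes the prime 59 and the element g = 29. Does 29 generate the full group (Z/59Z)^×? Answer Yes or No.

No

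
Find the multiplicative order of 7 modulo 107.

Since 7 ∈ (Z/107Z)^×, its order divides φ(107) = 107 − 1 = 106 = 2 · 53.
Divisors of 106: 1, 2, 53, 106.
Check 7^d mod 107 for each divisor in increasing order:
7^1 ≡ 7 (mod 107)
7^2 ≡ 49 (mod 107)
7^53 ≡ 106 (mod 107)
7^106 ≡ 1 (mod 107) ✓
Therefore the multiplicative order of 7 modulo 107 is 106.

106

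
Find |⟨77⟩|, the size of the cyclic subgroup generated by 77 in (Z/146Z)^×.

9

By Lagrange's theorem, ord_146(77) divides φ(146) = φ(2)·φ(73) = 1·72 = 72 = 2^3 · 3^2.
Divisors of 72: 1, 2, 3, 4, 6, 8, 9, 12, 18, 24, 36, 72.
Test each divisor d:
77^1 ≡ 77 (mod 146)
77^2 ≡ 89 (mod 146)
77^3 ≡ 137 (mod 146)
77^4 ≡ 37 (mod 146)
77^6 ≡ 81 (mod 146)
77^8 ≡ 55 (mod 146)
77^9 ≡ 1 (mod 146) ✓
Hence ord(77) = 9.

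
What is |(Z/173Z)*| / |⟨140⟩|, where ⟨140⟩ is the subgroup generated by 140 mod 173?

4

By Lagrange's theorem, ord_173(140) divides φ(173) = 173 − 1 = 172 = 2^2 · 43.
Divisors of 172: 1, 2, 4, 43, 86, 172.
Evaluate successive powers at the divisors of 172:
140^1 ≡ 140 (mod 173)
140^2 ≡ 51 (mod 173)
140^4 ≡ 6 (mod 173)
140^43 ≡ 1 (mod 173) ✓
Thus |⟨140⟩| = ord(140) = 43.
The index is φ(173) / ord(140) = 172 / 43 = 4.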